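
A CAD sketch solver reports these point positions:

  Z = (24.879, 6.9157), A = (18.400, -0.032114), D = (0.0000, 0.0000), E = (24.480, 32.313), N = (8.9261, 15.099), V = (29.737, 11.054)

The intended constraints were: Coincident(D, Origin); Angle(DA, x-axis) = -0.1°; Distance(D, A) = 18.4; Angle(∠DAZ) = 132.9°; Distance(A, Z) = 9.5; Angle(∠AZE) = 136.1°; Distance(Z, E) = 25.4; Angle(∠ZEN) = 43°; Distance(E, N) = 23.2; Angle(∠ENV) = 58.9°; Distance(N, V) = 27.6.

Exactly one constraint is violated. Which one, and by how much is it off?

Distance(N, V) = 27.6 — off by 6.40.

D = (0.00, 0.00) ✓; DA at -0.1000° ✓; |DA| = 18.40 ✓; ∠DAZ = 132.9° ✓; |AZ| = 9.500 ✓; ∠AZE = 136.1° ✓; |ZE| = 25.40 ✓; ∠ZEN = 43.00° ✓; |EN| = 23.20 ✓; ∠ENV = 58.90° ✓; |NV| = 21.20 ✗.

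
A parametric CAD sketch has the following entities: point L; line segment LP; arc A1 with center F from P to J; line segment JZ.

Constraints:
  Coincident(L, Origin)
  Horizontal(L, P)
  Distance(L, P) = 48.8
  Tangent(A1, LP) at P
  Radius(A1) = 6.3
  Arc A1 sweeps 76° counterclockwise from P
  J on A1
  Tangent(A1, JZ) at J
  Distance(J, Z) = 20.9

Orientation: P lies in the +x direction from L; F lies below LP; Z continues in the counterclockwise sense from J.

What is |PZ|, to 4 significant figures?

27.43

On A1, P sits at bearing 90° from F; a 76° counterclockwise sweep puts J at bearing 166°, so J = F + 6.3·(cos 166°, sin 166°) = (42.69, -4.776). Since A1 is tangent to JZ there, FJ ⟂ JZ, so JZ runs along (−sin 166°, cos 166°); with |JZ| = 20.9, Z = (37.63, -25.06). Then |PZ| = |Z − P| = 27.43.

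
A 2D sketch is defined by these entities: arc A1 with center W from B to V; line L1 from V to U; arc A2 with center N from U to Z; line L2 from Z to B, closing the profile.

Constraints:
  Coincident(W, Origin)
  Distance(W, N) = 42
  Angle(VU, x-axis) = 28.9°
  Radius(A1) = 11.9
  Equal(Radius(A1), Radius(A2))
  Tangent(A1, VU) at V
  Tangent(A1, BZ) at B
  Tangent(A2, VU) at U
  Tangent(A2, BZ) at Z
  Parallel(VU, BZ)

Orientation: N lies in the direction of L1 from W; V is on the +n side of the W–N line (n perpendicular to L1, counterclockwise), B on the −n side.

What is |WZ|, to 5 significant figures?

43.653

The slot axis is L1's direction at 28.9°, so u = (cos 28.9°, sin 28.9°) = (0.87546, 0.48328) and n = (−sin 28.9°, cos 28.9°) = (-0.48328, 0.87546). W is at the origin and N lies 42.0 along u from W, so N = 42.0·u = (36.770, 20.298). Tangency of A1 to both parallel lines with radius 11.9 puts V and B at W ± 11.9·n: V = (-5.7511, 10.418), B = (5.7511, -10.418). Equal radii place U and Z the same way about N: U = N + 11.9·n = (31.018, 30.716), Z = N − 11.9·n = (42.521, 9.8798). Then |WZ| = |Z − W| = 43.653.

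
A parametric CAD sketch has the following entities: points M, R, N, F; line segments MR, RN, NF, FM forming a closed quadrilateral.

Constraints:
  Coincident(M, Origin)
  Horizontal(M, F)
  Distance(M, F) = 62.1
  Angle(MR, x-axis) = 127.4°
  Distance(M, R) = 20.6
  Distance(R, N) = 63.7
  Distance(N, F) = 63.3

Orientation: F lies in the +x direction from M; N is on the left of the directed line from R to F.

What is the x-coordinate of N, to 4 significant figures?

35.99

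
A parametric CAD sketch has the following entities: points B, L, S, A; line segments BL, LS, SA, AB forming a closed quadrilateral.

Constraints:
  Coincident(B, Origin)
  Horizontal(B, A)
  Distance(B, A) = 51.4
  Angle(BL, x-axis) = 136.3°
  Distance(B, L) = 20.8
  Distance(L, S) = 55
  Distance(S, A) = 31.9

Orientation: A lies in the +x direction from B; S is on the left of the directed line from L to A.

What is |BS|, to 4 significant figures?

47.77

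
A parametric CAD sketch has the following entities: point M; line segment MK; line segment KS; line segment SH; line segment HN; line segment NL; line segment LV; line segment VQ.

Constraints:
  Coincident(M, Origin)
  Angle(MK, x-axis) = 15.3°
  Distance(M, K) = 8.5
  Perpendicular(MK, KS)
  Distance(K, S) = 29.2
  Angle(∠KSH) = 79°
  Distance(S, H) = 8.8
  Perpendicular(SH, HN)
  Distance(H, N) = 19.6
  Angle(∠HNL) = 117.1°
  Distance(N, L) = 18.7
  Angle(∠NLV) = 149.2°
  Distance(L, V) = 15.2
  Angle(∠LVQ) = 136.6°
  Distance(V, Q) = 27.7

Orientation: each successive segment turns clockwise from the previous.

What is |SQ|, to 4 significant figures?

42.43

M is at the origin; MK runs at 15.3° with length 8.5, so K = (8.199, 2.243). MK ⟂ KS, so KS runs at -74.70°; with |KS| = 29.2, S = (15.90, -25.92). ∠KSH = 79.0° gives SH at -175.7° from the x-axis; with |SH| = 8.8, H = (7.129, -26.58). SH ⟂ HN, so HN runs at 94.30°; with |HN| = 19.6, N = (5.659, -7.037). ∠HNL = 117.1° gives NL at 31.40° from the x-axis; with |NL| = 18.7, L = (21.62, 2.706). ∠NLV = 149.2° gives LV at 0.6000° from the x-axis; with |LV| = 15.2, V = (36.82, 2.865). ∠LVQ = 136.6° gives VQ at -42.80° from the x-axis; with |VQ| = 27.7, Q = (57.14, -15.96). Then |SQ| = |Q − S| = 42.43.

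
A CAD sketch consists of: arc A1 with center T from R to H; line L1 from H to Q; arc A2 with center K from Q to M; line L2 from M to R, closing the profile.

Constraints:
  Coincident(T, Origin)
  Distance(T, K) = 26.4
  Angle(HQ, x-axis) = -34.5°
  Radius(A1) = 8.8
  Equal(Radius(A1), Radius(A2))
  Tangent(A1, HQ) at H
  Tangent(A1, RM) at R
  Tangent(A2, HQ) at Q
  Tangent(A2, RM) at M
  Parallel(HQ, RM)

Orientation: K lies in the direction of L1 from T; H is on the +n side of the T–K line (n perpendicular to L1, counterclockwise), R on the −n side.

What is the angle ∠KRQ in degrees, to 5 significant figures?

15.255°

Tangency of A1 to both parallel lines with radius 8.8 puts H and R at T ± 8.8·n: H = (4.9844, 7.2523), R = (-4.9844, -7.2523). Equal radii place Q and M the same way about K: Q = K + 8.8·n = (26.741, -7.7008), M = K − 8.8·n = (16.773, -22.205). Then cos ∠KRQ = RK·RQ / (|RK||RQ|), giving 15.255°.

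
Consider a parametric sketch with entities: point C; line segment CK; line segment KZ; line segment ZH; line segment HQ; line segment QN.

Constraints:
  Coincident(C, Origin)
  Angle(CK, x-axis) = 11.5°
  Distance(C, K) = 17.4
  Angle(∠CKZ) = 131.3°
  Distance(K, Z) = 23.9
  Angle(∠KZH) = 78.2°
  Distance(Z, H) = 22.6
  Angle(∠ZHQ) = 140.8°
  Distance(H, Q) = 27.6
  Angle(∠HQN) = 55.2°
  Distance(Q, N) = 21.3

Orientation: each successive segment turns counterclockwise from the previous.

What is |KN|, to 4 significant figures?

18.63

C is at the origin; CK runs at 11.5° with length 17.4, so K = (17.05, 3.469). ∠CKZ = 131.3° gives KZ at 60.20° from the x-axis; with |KZ| = 23.9, Z = (28.93, 24.21). ∠KZH = 78.2° gives ZH at 162.0° from the x-axis; with |ZH| = 22.6, H = (7.434, 31.19). ∠ZHQ = 140.8° gives HQ at -158.8° from the x-axis; with |HQ| = 27.6, Q = (-18.30, 21.21). ∠HQN = 55.2° gives QN at -34.00° from the x-axis; with |QN| = 21.3, N = (-0.6391, 9.301). Then |KN| = |N − K| = 18.63.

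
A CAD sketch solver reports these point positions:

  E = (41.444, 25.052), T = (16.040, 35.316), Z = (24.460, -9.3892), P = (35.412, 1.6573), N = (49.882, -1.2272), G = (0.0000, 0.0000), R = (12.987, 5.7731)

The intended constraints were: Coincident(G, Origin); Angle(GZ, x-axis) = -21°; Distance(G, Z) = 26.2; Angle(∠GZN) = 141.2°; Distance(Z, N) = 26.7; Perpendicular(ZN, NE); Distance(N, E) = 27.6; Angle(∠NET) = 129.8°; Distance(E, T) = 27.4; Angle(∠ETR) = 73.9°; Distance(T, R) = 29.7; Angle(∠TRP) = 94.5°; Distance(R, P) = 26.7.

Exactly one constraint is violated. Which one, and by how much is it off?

Distance(R, P) = 26.7 — off by 3.90.

G = (0.00, 0.00) ✓; GZ at -21.00° ✓; |GZ| = 26.20 ✓; ∠GZN = 141.2° ✓; |ZN| = 26.70 ✓; ∠(ZN, NE) = 90.00° ✓; |NE| = 27.60 ✓; ∠NET = 129.8° ✓; |ET| = 27.40 ✓; ∠ETR = 73.90° ✓; |TR| = 29.70 ✓; ∠TRP = 94.50° ✓; |RP| = 22.80 ✗.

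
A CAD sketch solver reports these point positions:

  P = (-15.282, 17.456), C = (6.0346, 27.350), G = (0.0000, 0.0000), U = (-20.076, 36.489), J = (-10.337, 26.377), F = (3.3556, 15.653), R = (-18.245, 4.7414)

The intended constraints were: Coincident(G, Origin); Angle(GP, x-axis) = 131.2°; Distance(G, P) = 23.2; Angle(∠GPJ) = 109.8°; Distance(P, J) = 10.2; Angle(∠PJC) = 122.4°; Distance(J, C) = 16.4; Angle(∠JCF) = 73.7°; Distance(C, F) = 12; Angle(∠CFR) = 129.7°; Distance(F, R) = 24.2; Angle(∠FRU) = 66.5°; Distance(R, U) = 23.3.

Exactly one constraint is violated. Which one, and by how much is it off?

Distance(R, U) = 23.3 — off by 8.50.

G = (0.00, 0.00) ✓; GP at 131.2° ✓; |GP| = 23.20 ✓; ∠GPJ = 109.8° ✓; |PJ| = 10.20 ✓; ∠PJC = 122.4° ✓; |JC| = 16.40 ✓; ∠JCF = 73.70° ✓; |CF| = 12.00 ✓; ∠CFR = 129.7° ✓; |FR| = 24.20 ✓; ∠FRU = 66.50° ✓; |RU| = 31.80 ✗.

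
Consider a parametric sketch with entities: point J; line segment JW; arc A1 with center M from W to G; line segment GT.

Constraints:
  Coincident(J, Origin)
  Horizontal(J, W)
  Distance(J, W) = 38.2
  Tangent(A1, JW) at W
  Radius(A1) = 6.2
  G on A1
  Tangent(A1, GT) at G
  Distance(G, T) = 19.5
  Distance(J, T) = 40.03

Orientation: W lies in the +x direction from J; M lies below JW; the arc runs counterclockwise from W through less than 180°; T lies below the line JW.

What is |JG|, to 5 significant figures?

32.543

Checks: ∠(MW, WJ) = 90.00° ✓; |MG| = 6.200 ✓; ∠(MG, GT) = 90.00° ✓; |GT| = 19.50 ✓; |JT| = 40.03 ✓.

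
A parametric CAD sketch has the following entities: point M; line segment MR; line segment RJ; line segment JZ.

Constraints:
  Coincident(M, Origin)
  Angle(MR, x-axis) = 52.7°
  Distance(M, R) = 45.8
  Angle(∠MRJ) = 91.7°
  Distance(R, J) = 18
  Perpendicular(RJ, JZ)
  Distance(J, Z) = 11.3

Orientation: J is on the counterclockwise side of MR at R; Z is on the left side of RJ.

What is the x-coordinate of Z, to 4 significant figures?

6.654

M is at the origin; MR runs at 52.7° with length 45.8, so R = 45.8·(cos 52.7°, sin 52.7°) = (27.75, 36.43). ∠MRJ = 91.7°, so RJ runs at 52.7° + (180° − 91.7°) = 141.0° from the x-axis; with |RJ| = 18.0, J = R + 18.0·(cos 141.0°, sin 141.0°) = (13.77, 47.76). RJ ⟂ JZ; with |JZ| = 11.3 on the left of RJ, Z = J + 11.3·(-0.6293, -0.7771) = (6.654, 38.98). So Z.x = 6.654.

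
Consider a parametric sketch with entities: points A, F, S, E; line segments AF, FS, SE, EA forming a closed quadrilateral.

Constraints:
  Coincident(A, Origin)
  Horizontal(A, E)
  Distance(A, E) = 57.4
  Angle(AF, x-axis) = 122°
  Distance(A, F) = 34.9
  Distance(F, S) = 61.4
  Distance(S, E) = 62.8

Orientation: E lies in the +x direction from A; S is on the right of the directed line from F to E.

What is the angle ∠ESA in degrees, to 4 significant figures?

65.90°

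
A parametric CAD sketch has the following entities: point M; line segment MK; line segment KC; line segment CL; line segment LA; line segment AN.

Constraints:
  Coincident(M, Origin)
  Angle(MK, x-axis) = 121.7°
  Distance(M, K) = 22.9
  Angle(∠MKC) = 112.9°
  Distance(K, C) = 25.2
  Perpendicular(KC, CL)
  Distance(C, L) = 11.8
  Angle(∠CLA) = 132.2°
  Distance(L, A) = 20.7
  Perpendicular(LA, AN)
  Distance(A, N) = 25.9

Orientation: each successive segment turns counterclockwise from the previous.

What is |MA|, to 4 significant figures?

19.33

M is at the origin; MK runs at 121.7° with length 22.9, so K = (-12.03, 19.48). ∠MKC = 112.9° gives KC at -171.2° from the x-axis; with |KC| = 25.2, C = (-36.94, 15.63). KC ⟂ CL, so CL runs at -81.20°; with |CL| = 11.8, L = (-35.13, 3.967). ∠CLA = 132.2° gives LA at -33.40° from the x-axis; with |LA| = 20.7, A = (-17.85, -7.428). Then |MA| = |A − M| = 19.33.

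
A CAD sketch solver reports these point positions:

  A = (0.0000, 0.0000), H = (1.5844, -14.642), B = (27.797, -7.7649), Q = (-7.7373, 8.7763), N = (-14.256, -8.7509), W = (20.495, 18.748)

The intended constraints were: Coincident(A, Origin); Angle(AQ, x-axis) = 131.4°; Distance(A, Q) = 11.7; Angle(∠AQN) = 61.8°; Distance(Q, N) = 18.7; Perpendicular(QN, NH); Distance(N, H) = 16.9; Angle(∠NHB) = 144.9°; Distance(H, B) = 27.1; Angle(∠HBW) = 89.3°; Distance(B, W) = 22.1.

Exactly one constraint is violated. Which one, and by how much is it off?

Distance(B, W) = 22.1 — off by 5.40.

A = (0.00, 0.00) ✓; AQ at 131.4° ✓; |AQ| = 11.70 ✓; ∠AQN = 61.80° ✓; |QN| = 18.70 ✓; ∠(QN, NH) = 90.00° ✓; |NH| = 16.90 ✓; ∠NHB = 144.9° ✓; |HB| = 27.10 ✓; ∠HBW = 89.30° ✓; |BW| = 27.50 ✗.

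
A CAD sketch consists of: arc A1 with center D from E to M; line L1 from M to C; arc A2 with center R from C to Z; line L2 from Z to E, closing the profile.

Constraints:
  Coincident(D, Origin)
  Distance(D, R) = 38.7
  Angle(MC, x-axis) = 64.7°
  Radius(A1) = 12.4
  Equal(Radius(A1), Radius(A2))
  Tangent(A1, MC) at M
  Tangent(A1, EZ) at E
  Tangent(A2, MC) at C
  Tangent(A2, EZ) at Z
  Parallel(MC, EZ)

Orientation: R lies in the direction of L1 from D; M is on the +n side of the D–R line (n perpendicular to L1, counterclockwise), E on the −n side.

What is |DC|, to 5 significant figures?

40.638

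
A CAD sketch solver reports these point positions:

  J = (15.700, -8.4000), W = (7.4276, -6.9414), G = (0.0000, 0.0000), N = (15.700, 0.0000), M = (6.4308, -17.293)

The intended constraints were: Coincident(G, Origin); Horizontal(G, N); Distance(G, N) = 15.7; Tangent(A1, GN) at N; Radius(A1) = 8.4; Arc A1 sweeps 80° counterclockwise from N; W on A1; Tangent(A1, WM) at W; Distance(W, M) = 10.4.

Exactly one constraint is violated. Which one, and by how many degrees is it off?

Tangent(A1, WM) at W — off by 4.50°.

G = (0.00, 0.00) ✓; G.y = 0.00, N.y = 0.00 ✓; |GN| = 15.70 ✓; ∠(JN, NG) = 90.00° ✓; |JN| = 8.400 ✓; bearing(J→W) − bearing(J→N) = 80.00° ✓; |JW| = 8.400 ✓; ∠(JW, WM) = 85.50° ✗; |WM| = 10.40 ✓.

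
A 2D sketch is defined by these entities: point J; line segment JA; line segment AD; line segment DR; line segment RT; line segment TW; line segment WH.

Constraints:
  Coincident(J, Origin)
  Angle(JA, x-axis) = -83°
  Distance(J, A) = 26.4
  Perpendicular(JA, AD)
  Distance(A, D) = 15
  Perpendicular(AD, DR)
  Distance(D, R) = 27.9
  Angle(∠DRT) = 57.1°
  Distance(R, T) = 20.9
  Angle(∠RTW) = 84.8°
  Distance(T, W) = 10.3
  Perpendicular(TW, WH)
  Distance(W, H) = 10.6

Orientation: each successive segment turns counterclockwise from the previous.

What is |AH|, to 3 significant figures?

19.3

∠RTW = 84.8° gives TW at -44.9° from the x-axis; with |TW| = 10.3, W = (5.97, -17.4). TW is perpendicular to WH, so WH runs at 45.1°; with |WH| = 10.6, H = (13.4, -9.85). Then |AH| = |H − A| = 19.3.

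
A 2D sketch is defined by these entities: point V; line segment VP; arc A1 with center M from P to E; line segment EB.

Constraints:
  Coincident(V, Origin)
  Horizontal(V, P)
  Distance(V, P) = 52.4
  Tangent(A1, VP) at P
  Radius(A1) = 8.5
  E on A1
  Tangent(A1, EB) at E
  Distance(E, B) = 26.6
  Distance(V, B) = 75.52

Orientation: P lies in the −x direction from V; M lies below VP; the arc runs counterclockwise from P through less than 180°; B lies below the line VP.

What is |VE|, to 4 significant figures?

60.75

V is at the origin; V and P share the same y with |VP| = 52.4 and P on the −x side, so P = (-52.40, 0.000). Tangency of A1 to VP means the radius MP is perpendicular to VP, so M = P + (0, -8.5) = (-52.40, -8.500). Since ME ⟂ EB (tangency), |MB| = √(8.5² + 26.6²) = 27.93 regardless of where E sits on A1. So B lies on both circle(V, 75.52) and circle(M, 27.93); the below-VP intersection is B = (-68.83, -31.08). E is the foot of the tangent from B: E = (-60.47, -5.829).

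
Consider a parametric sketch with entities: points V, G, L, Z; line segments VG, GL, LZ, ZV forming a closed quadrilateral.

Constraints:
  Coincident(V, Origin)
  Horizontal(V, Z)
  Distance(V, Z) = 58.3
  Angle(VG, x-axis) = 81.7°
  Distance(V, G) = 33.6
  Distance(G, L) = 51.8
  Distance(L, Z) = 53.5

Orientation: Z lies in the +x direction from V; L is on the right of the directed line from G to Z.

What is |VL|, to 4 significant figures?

20.14

V is at the origin; VZ is horizontal with |VZ| = 58.3 and Z in +x, so Z = (58.3, 0). VG runs at 81.7° with |VG| = 33.6, so G = (4.850, 33.25). L is determined by |GL| = 51.8 and |LZ| = 53.5 together: it lies at the intersection of circle(G, 51.8) and circle(Z, 53.5). With |GZ| = 62.95, the foot of the radical line on GZ is 30.05 from G and the perpendicular offset is √(51.8² − 30.05²) = 42.19. Taking the right-of-GZ solution: L = (8.082, -18.45).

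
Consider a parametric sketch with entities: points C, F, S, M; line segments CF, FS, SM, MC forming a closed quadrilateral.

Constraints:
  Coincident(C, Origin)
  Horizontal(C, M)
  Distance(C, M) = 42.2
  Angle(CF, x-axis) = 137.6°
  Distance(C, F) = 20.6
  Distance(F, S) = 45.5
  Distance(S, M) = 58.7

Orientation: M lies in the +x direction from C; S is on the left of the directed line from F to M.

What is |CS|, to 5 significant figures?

51.759

Checks: |FS| = 45.50 ✓; |SM| = 58.70 ✓.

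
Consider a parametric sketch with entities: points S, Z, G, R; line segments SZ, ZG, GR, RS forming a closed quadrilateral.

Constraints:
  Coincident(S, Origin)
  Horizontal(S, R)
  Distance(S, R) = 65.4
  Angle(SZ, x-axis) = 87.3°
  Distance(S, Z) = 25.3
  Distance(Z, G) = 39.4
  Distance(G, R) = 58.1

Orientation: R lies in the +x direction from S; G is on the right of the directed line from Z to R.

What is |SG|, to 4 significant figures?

16.04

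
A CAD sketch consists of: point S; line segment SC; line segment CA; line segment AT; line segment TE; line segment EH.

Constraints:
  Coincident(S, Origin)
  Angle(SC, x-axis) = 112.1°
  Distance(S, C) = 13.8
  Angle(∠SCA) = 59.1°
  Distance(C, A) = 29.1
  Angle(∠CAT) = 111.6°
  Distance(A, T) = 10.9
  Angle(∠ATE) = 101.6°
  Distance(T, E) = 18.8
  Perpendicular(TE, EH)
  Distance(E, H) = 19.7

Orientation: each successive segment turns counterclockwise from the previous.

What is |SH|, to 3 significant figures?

7.91

S is at the origin; SC runs at 112.1° with length 13.8, so C = (-5.19, 12.8). ∠SCA = 59.1° gives CA at -127° from the x-axis; with |CA| = 29.1, A = (-22.7, -10.5). ∠CAT = 111.6° gives AT at -58.6° from the x-axis; with |AT| = 10.9, T = (-17.0, -19.8). ∠ATE = 101.6° gives TE at 19.8° from the x-axis; with |TE| = 18.8, E = (0.663, -13.4). TE ⟂ EH, so EH runs at 110°; with |EH| = 19.7, H = (-6.01, 5.15). Then |SH| = |H − S| = 7.91.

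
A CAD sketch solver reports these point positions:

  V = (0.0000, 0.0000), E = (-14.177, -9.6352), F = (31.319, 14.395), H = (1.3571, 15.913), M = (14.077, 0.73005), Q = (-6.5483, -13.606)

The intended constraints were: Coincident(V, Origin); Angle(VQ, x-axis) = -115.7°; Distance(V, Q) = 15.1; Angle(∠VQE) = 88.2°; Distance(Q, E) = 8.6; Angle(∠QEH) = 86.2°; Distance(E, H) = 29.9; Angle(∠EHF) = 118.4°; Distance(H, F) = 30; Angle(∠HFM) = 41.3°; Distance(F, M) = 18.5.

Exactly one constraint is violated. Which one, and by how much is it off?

Distance(F, M) = 18.5 — off by 3.50.

V = (0.00, 0.00) ✓; VQ at -115.7° ✓; |VQ| = 15.10 ✓; ∠VQE = 88.20° ✓; |QE| = 8.600 ✓; ∠QEH = 86.20° ✓; |EH| = 29.90 ✓; ∠EHF = 118.4° ✓; |HF| = 30.00 ✓; ∠HFM = 41.30° ✓; |FM| = 22.00 ✗.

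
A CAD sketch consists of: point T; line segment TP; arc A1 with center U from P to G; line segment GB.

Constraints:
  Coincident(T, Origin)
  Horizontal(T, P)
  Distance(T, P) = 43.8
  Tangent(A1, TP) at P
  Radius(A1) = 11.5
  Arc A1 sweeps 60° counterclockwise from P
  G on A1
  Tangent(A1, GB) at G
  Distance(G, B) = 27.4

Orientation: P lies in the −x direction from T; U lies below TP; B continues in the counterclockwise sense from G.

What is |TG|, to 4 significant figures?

54.07

T is at the origin; TP is horizontal with |TP| = 43.8 and P on the −x side, so P = (-43.80, 0.000). Since A1 is tangent to TP there, UP ⟂ TP, so U = P + (0, -11.5) = (-43.80, -11.50). On A1, P sits at bearing 90° from U; a 60° counterclockwise sweep puts G at bearing 150°, so G = U + 11.5·(cos 150°, sin 150°) = (-53.76, -5.750). Then |TG| = |G − T| = 54.07.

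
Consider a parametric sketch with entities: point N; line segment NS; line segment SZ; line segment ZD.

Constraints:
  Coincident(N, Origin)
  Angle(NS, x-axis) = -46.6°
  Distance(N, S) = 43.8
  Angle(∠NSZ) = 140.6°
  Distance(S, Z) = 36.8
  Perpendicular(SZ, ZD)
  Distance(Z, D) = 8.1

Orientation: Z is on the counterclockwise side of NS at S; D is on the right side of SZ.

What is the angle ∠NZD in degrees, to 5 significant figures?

111.48°

∠NSZ = 140.6°, so SZ runs at -46.6° + (180° − 140.6°) = -7.2000° from the x-axis; with |SZ| = 36.8, Z = S + 36.8·(cos -7.2000°, sin -7.2000°) = (66.604, -36.436). SZ is perpendicular to ZD; with |ZD| = 8.1 on the right of SZ, D = Z + 8.1·(-0.12533, -0.99211) = (65.589, -44.472). Then cos ∠NZD = ZN·ZD / (|ZN||ZD|), giving 111.48°.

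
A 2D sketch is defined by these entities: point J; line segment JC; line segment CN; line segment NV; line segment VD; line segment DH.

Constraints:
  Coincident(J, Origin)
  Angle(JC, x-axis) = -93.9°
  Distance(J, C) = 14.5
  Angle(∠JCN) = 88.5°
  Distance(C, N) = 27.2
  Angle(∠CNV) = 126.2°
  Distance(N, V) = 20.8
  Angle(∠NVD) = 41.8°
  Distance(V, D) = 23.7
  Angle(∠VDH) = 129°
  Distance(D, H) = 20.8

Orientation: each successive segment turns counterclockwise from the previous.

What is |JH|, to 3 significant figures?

22.1

J is at the origin; JC runs at -93.9° with length 14.5, so C = (-0.986, -14.5). ∠JCN = 88.5° gives CN at -2.40° from the x-axis; with |CN| = 27.2, N = (26.2, -15.6). ∠CNV = 126.2° gives NV at 51.4° from the x-axis; with |NV| = 20.8, V = (39.2, 0.650). ∠NVD = 41.8° gives VD at -170° from the x-axis; with |VD| = 23.7, D = (15.8, -3.30). ∠VDH = 129.0° gives DH at -119° from the x-axis; with |DH| = 20.8, H = (5.59, -21.4). Then |JH| = |H − J| = 22.1.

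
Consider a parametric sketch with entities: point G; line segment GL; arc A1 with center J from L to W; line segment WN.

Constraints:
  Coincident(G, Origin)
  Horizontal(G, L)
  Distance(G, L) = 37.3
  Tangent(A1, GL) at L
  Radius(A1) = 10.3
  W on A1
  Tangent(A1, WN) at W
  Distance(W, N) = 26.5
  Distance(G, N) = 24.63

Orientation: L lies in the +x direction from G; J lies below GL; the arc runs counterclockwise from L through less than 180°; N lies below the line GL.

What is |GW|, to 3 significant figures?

30.1

Checks: |JW| = 10.30 ✓; ∠(JW, WN) = 90.00° ✓; |WN| = 26.50 ✓; |GN| = 24.63 ✓.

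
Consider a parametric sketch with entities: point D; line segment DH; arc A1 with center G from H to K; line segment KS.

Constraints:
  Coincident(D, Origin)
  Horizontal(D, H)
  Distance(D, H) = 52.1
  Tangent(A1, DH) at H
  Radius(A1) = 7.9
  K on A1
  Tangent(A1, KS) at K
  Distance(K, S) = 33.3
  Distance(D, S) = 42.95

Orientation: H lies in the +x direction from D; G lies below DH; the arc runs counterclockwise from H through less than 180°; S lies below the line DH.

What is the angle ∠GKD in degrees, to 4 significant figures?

153.9°

Checks: |GK| = 7.900 ✓; ∠(GK, KS) = 90.00° ✓; |KS| = 33.30 ✓; |DS| = 42.95 ✓.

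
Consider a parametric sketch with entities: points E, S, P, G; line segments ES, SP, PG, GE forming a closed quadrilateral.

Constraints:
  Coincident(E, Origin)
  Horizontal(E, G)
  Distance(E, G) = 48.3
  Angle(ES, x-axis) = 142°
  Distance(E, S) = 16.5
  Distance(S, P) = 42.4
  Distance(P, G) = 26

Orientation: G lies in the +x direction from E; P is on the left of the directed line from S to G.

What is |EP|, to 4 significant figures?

33.56

Checks: |SP| = 42.40 ✓; |PG| = 26.00 ✓.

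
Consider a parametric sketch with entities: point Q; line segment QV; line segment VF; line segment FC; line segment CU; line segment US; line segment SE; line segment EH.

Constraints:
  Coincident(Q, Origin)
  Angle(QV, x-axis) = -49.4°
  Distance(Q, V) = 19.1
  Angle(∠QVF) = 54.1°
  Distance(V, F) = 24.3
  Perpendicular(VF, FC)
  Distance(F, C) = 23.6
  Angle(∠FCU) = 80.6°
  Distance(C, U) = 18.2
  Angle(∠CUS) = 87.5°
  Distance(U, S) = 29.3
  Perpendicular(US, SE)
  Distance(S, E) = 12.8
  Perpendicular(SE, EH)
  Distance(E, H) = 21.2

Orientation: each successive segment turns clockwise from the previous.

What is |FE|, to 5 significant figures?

5.4379

∠CUS = 87.5° gives US at -97.200° from the x-axis; with |US| = 29.3, S = (0.74429, -23.533). US is perpendicular to SE, so SE runs at 172.80°; with |SE| = 12.8, E = (-11.955, -21.929). Then |FE| = |E − F| = 5.4379.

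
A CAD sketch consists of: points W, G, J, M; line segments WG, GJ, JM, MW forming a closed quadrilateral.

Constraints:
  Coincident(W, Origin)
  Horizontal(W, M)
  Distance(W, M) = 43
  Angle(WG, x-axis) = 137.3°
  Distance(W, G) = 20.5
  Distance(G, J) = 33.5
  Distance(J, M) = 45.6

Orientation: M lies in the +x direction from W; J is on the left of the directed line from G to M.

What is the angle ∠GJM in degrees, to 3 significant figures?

96.8°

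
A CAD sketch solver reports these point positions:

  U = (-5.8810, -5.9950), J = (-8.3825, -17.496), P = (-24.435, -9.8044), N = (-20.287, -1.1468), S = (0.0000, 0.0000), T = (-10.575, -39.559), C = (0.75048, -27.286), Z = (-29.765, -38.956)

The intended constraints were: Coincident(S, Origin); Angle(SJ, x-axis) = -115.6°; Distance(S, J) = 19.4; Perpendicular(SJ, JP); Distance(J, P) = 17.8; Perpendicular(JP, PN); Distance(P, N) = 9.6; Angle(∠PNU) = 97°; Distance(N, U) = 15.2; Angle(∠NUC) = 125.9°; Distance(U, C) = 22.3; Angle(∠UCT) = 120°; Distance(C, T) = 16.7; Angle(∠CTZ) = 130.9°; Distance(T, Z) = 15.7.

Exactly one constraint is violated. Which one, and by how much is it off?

Distance(T, Z) = 15.7 — off by 3.50.

S = (0.00, 0.00) ✓; SJ at -115.6° ✓; |SJ| = 19.40 ✓; ∠(SJ, JP) = 90.00° ✓; |JP| = 17.80 ✓; ∠(JP, PN) = 90.00° ✓; |PN| = 9.600 ✓; ∠PNU = 97.00° ✓; |NU| = 15.20 ✓; ∠NUC = 125.9° ✓; |UC| = 22.30 ✓; ∠UCT = 120.0° ✓; |CT| = 16.70 ✓; ∠CTZ = 130.9° ✓; |TZ| = 19.20 ✗.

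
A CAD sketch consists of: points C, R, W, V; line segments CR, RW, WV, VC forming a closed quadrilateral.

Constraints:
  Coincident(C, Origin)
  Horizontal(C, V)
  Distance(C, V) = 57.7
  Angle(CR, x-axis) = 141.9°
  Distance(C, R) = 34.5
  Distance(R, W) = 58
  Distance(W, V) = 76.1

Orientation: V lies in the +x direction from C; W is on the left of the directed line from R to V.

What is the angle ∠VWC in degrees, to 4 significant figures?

47.73°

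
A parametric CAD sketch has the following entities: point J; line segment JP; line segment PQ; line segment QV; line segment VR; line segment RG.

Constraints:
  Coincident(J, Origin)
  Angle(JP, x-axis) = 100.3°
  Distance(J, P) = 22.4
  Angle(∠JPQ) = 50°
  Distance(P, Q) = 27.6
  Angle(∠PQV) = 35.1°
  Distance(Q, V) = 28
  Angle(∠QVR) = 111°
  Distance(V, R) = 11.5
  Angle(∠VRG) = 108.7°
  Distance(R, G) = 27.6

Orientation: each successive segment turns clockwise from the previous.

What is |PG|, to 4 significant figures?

17.12

J is at the origin; JP runs at 100.3° with length 22.4, so P = (-4.005, 22.04). ∠JPQ = 50.0° gives PQ at -29.70° from the x-axis; with |PQ| = 27.6, Q = (19.97, 8.364). ∠PQV = 35.1° gives QV at -174.6° from the x-axis; with |QV| = 28.0, V = (-7.907, 5.729). ∠QVR = 111.0° gives VR at 116.4° from the x-axis; with |VR| = 11.5, R = (-13.02, 16.03). ∠VRG = 108.7° gives RG at 45.10° from the x-axis; with |RG| = 27.6, G = (6.462, 35.58). Then |PG| = |G − P| = 17.12.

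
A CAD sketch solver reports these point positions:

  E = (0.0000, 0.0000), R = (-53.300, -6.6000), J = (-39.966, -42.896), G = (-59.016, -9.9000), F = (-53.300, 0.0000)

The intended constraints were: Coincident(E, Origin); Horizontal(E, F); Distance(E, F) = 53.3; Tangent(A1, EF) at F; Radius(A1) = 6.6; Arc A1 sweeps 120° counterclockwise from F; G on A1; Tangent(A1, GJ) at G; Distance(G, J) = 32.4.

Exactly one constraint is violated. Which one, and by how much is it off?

Distance(G, J) = 32.4 — off by 5.70.

E = (0.00, 0.00) ✓; E.y = 0.00, F.y = 0.00 ✓; |EF| = 53.30 ✓; ∠(RF, FE) = 90.00° ✓; |RF| = 6.600 ✓; bearing(R→G) − bearing(R→F) = 120.0° ✓; |RG| = 6.600 ✓; ∠(RG, GJ) = 90.00° ✓; |GJ| = 38.10 ✗.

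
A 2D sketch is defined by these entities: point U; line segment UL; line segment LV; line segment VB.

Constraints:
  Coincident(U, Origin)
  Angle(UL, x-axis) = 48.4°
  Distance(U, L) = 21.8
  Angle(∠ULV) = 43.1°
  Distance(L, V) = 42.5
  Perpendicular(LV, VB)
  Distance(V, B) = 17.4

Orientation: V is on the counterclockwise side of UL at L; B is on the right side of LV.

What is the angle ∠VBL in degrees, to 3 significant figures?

67.7°

U is at the origin; UL runs at 48.4° with length 21.8, so L = 21.8·(cos 48.4°, sin 48.4°) = (14.5, 16.3). ∠ULV = 43.1°, so LV runs at 48.4° + (180° − 43.1°) = 185° from the x-axis; with |LV| = 42.5, V = L + 42.5·(cos 185°, sin 185°) = (-27.8, 12.4). LV ⟂ VB; with |VB| = 17.4 on the right of LV, B = V + 17.4·(-0.0924, 0.996) = (-29.5, 29.7). Then cos ∠VBL = BV·BL / (|BV||BL|), giving 67.7°.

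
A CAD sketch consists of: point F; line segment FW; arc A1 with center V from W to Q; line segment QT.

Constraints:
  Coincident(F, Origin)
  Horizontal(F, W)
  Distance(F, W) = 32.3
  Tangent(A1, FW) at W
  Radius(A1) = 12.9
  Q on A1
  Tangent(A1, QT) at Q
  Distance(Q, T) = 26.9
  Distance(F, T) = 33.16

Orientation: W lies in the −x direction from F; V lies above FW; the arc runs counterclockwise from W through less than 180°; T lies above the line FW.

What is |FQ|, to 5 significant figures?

21.913

Checks: ∠(VW, WF) = 90.00° ✓; |VQ| = 12.90 ✓; ∠(VQ, QT) = 90.00° ✓; |QT| = 26.90 ✓; |FT| = 33.16 ✓.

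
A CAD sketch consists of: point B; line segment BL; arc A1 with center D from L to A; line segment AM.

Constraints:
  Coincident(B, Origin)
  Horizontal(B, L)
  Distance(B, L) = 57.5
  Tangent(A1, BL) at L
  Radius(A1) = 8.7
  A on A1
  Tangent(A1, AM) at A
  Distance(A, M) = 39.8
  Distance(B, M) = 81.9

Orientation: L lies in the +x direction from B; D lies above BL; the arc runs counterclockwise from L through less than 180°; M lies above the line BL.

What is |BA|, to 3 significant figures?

66.8

Checks: ∠(DL, LB) = 90.00° ✓; |DL| = 8.700 ✓; |DA| = 8.700 ✓; ∠(DA, AM) = 90.00° ✓; |AM| = 39.80 ✓; |BM| = 81.90 ✓.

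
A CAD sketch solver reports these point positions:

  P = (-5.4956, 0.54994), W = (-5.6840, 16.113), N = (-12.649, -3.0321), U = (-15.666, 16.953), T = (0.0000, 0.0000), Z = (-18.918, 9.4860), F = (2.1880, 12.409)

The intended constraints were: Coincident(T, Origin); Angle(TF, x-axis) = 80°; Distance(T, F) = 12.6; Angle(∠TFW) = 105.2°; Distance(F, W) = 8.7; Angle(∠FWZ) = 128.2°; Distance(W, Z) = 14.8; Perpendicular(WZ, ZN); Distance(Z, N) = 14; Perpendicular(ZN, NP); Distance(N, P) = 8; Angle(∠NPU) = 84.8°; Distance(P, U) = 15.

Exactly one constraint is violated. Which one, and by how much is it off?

Distance(P, U) = 15 — off by 4.30.

T = (0.00, 0.00) ✓; TF at 80.00° ✓; |TF| = 12.60 ✓; ∠TFW = 105.2° ✓; |FW| = 8.700 ✓; ∠FWZ = 128.2° ✓; |WZ| = 14.80 ✓; ∠(WZ, ZN) = 90.00° ✓; |ZN| = 14.00 ✓; ∠(ZN, NP) = 90.00° ✓; |NP| = 8.000 ✓; ∠NPU = 84.80° ✓; |PU| = 19.30 ✗.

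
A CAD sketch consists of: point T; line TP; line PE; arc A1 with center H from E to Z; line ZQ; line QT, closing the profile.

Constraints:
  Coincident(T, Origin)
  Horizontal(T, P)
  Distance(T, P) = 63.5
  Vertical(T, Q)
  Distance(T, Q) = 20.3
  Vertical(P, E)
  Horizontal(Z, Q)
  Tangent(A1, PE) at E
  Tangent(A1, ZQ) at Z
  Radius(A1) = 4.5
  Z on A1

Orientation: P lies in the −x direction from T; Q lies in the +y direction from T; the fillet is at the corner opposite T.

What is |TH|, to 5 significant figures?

61.079

T and Q share the same x with |TQ| = 20.3 and Q on the +y side, so Q = (0.0000, 20.300). The virtual corner opposite T is at (-63.500, 20.300). Since A1 is tangent to PE there, HE ⟂ PE and since A1 is tangent to ZQ there, HZ ⟂ ZQ, with radius 4.5, so the center H sits 4.5 in from both sides at H = (-59.000, 15.800). Then |TH| = |H − T| = 61.079.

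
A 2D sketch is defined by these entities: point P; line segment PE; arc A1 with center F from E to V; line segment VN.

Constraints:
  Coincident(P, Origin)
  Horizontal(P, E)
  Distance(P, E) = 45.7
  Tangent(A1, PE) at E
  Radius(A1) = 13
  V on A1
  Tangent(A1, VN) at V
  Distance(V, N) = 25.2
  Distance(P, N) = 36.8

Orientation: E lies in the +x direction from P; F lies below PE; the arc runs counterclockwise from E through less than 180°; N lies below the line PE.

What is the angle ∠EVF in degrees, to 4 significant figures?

58.95°

P is at the origin; PE is horizontal with |PE| = 45.7 and E on the +x side, so E = (45.70, 0.000). Since A1 is tangent to PE there, FE ⟂ PE, so F = E + (0, -13) = (45.70, -13.00). Since FV ⟂ VN (tangency), |FN| = √(13.0² + 25.2²) = 28.36 regardless of where V sits on A1. So N lies on both circle(P, 36.8) and circle(F, 28.36); the below-PE intersection is N = (22.42, -29.18). V is the foot of the tangent from N: V = (34.21, -6.915).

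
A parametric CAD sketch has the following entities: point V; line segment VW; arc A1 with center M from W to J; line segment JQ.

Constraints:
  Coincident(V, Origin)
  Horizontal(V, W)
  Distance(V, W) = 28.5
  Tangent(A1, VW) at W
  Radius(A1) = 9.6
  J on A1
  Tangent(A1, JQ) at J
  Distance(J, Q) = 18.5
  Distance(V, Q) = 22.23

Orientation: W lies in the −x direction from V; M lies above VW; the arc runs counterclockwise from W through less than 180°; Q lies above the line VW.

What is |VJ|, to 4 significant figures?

20.94

Checks: |MJ| = 9.600 ✓; ∠(MJ, JQ) = 90.00° ✓; |JQ| = 18.50 ✓; |VQ| = 22.23 ✓.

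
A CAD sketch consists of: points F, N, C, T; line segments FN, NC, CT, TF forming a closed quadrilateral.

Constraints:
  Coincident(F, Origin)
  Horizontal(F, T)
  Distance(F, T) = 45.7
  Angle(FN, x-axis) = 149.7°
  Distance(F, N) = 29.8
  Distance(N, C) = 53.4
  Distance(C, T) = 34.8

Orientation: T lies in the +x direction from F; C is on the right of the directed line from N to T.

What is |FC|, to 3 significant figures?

24.3

Checks: F = (0.00, 0.00) ✓; |NC| = 53.40 ✓; |CT| = 34.80 ✓.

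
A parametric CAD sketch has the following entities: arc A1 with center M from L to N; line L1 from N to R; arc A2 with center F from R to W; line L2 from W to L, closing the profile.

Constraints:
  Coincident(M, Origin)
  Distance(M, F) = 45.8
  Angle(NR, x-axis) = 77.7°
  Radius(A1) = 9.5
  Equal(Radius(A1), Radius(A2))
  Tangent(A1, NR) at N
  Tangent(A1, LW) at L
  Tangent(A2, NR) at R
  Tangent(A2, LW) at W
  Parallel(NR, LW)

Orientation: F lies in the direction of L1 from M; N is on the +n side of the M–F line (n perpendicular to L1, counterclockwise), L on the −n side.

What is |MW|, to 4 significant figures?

46.77

Tangency of A1 to both parallel lines with radius 9.5 puts N and L at M ± 9.5·n: N = (-9.282, 2.024), L = (9.282, -2.024). Equal radii place R and W the same way about F: R = F + 9.5·n = (0.4749, 46.77), W = F − 9.5·n = (19.04, 42.72). Then |MW| = |W − M| = 46.77.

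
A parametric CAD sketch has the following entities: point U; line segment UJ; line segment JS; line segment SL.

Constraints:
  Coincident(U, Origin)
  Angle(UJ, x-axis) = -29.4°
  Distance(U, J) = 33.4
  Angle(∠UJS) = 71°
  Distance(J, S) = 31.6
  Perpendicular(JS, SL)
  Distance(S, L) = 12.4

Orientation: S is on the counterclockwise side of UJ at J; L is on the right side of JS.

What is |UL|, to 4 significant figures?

48.62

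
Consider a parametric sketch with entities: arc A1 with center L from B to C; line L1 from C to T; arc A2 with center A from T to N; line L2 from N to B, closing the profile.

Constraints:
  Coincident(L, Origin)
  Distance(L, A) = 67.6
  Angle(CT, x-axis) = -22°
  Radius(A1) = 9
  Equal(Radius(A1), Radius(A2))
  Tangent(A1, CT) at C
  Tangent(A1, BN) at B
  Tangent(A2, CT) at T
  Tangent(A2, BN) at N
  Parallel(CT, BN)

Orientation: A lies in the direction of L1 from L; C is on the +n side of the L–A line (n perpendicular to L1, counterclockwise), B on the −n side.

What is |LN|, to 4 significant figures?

68.20

The slot axis is L1's direction at -22.0°, so u = (cos -22.0°, sin -22.0°) = (0.9272, -0.3746) and n = (−sin -22.0°, cos -22.0°) = (0.3746, 0.9272). L is at the origin and A lies 67.6 along u from L, so A = 67.6·u = (62.68, -25.32). Tangency of A1 to both parallel lines with radius 9.0 puts C and B at L ± 9.0·n: C = (3.371, 8.345), B = (-3.371, -8.345). Equal radii place T and N the same way about A: T = A + 9.0·n = (66.05, -16.98), N = A − 9.0·n = (59.31, -33.67). Then |LN| = |N − L| = 68.20.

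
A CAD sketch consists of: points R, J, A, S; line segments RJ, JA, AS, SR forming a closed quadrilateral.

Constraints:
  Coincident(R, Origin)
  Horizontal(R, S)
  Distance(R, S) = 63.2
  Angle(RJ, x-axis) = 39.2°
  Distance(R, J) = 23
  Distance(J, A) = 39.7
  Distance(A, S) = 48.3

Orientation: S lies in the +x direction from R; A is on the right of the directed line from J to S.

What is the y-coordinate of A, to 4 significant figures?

-24.96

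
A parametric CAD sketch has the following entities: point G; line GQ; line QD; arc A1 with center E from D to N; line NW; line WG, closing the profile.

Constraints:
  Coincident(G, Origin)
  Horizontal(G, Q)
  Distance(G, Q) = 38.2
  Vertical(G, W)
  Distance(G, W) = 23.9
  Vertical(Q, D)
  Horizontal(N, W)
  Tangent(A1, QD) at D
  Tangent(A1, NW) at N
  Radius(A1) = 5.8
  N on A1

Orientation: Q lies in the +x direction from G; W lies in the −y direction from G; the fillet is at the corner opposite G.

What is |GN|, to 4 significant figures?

40.26

The virtual corner opposite G is at (38.20, -23.90). A1 meets QD tangentially, so ED is at right angles to QD and since A1 is tangent to NW there, EN ⟂ NW, with radius 5.8, so the center E sits 5.8 in from both sides at E = (32.40, -18.10). That places the tangent points at D = (38.20, -18.10) on QD and N = (32.40, -23.90) on NW. Then |GN| = |N − G| = 40.26.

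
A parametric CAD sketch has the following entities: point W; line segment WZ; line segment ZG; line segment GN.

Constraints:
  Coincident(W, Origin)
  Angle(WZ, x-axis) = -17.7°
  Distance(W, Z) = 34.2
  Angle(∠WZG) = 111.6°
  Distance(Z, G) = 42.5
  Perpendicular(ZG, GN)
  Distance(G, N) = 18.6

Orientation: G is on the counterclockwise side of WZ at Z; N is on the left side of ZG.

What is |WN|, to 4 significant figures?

56.65

W is at the origin; WZ runs at -17.7° with length 34.2, so Z = 34.2·(cos -17.7°, sin -17.7°) = (32.58, -10.40). ∠WZG = 111.6°, so ZG runs at -17.7° + (180° − 111.6°) = 50.70° from the x-axis; with |ZG| = 42.5, G = Z + 42.5·(cos 50.70°, sin 50.70°) = (59.50, 22.49). ZG is perpendicular to GN; with |GN| = 18.6 on the left of ZG, N = G + 18.6·(-0.7738, 0.6334) = (45.11, 34.27). Then |WN| = |N − W| = 56.65.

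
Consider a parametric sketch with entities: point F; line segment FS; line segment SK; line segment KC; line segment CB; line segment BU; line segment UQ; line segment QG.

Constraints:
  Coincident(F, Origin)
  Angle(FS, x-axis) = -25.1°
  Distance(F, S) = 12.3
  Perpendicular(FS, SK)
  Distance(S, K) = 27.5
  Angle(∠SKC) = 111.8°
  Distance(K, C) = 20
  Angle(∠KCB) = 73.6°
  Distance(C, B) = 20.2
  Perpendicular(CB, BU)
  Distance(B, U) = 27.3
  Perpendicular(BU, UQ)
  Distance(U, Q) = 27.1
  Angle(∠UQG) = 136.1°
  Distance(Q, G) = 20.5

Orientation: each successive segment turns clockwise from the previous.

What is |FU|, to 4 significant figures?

22.61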